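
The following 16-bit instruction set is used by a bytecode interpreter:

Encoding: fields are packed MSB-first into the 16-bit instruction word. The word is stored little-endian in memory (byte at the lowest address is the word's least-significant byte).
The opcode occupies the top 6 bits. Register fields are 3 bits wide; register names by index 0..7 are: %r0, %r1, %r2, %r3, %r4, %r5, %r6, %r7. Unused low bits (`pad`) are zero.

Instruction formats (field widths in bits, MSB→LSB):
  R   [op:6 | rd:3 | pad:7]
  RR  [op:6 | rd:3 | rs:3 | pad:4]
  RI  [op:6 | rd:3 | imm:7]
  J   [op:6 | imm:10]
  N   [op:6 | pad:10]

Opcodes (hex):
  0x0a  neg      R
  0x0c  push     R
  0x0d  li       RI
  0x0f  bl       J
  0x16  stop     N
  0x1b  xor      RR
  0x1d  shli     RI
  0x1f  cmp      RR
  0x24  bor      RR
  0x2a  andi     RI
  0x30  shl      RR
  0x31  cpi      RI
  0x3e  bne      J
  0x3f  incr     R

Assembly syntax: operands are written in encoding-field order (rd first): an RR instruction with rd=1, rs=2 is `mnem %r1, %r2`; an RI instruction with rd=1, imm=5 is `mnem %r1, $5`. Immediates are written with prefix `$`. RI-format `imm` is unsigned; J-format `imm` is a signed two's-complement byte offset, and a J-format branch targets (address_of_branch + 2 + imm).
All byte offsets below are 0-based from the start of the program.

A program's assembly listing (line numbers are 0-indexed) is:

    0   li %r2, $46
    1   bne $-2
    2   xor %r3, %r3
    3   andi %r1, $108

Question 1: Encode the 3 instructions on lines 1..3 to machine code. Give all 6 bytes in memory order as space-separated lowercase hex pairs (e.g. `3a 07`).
L1: bne op=0x3e:6|imm=-2:10 ⇒ 0xfbfe ⇒ little fe fb
L2: xor op=0x1b:6|rd=3:3|rs=3:3|pad=0:4 ⇒ 0x6db0 ⇒ little b0 6d
L3: andi op=0x2a:6|rd=1:3|imm=108:7 ⇒ 0xa8ec ⇒ little ec a8

fe fb b0 6d ec a8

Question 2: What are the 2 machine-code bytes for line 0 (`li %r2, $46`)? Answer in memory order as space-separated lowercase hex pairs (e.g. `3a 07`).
2e 35

0. li fields op=0xd:6|rd=2:3|imm=46:7 → word 352eh → 2e 35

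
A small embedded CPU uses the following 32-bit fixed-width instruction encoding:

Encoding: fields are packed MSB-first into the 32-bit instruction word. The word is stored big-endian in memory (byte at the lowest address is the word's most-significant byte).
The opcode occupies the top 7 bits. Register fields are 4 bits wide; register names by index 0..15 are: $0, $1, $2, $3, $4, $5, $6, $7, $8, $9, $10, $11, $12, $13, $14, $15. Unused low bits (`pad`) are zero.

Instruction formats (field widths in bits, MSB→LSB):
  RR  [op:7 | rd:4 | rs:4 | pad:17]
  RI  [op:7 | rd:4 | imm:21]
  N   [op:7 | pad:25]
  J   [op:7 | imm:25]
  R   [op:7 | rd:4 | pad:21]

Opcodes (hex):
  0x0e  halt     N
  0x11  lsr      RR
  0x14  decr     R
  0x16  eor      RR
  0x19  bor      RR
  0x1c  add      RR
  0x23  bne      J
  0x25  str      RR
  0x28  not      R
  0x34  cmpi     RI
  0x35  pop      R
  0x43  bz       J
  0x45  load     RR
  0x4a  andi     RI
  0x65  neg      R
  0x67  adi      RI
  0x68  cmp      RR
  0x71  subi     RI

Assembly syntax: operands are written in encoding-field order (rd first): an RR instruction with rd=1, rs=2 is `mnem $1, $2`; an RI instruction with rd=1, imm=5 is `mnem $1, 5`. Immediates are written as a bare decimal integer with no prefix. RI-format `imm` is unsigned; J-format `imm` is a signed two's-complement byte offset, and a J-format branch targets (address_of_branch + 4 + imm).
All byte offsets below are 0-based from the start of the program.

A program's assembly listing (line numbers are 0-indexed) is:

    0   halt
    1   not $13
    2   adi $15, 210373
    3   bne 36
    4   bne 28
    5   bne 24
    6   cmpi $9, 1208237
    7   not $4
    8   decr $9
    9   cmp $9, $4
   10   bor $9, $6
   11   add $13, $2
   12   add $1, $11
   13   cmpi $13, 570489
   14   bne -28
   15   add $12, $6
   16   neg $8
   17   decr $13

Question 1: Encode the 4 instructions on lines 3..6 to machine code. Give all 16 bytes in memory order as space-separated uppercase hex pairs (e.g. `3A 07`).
line 3 (bne): pack op=0x23:7|imm=36:25 = 0x46000024; big→ 46 00 00 24
line 4 (bne): pack op=0x23:7|imm=28:25 = 0x4600001c; big→ 46 00 00 1c
line 5 (bne): pack op=0x23:7|imm=24:25 = 0x46000018; big→ 46 00 00 18
line 6 (cmpi): pack op=0x34:7|rd=9:4|imm=1208237:21 = 0x69326fad; big→ 69 32 6f ad

46 00 00 24 46 00 00 1C 46 00 00 18 69 32 6F AD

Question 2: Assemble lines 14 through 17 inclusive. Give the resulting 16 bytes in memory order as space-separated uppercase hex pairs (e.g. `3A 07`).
47 FF FF E4 39 8C 00 00 CB 00 00 00 29 A0 00 00

line 14 (bne): pack op=0x23:7|imm=-28:25 = 0x47ffffe4; big→ 47 ff ff e4
line 15 (add): pack op=0x1c:7|rd=12:4|rs=6:4|pad=0:17 = 0x398c0000; big→ 39 8c 00 00
line 16 (neg): pack op=0x65:7|rd=8:4|pad=0:21 = 0xcb000000; big→ cb 00 00 00
line 17 (decr): pack op=0x14:7|rd=13:4|pad=0:21 = 0x29a00000; big→ 29 a0 00 00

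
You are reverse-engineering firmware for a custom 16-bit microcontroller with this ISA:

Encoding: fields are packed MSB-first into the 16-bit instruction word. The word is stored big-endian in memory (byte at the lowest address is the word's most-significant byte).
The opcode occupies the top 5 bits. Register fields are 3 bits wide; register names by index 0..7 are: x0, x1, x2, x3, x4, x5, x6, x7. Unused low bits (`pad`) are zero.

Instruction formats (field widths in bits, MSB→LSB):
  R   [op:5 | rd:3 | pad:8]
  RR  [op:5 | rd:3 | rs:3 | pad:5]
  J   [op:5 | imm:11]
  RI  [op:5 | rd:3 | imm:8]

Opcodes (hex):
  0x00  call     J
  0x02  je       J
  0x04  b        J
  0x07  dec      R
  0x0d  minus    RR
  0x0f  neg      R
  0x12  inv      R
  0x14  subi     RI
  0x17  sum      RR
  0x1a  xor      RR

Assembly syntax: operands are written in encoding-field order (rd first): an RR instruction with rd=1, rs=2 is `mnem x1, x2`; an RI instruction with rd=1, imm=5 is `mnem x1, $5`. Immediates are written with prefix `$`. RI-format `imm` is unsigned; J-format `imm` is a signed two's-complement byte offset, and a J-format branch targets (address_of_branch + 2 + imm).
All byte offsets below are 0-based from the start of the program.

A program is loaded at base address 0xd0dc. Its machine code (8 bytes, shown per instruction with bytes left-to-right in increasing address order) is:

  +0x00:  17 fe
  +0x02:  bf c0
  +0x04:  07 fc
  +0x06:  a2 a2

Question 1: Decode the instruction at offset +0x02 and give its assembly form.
sum x7, x6

+0x02: bf c0 ⇒ word 0xbfc0 (big)
  opcode bits[15:11]=0x17: sum/RR
  rd@[10:8]=0x7 ⇒ x7
  rs@[7:5]=0x6 ⇒ x6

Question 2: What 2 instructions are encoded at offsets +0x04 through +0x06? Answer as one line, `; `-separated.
call $-4; subi x2, $162

[04] 07 fc → 0x07fc
  opcode bits[15:11]=0x0: call/J
  imm@[10:0]=0x7fc (s11→-4) ⇒ $-4
[06] a2 a2 → 0xa2a2
  opcode bits[15:11]=0x14: subi/RI
  rd@[10:8]=0x2 ⇒ x2
  imm@[7:0]=0xa2 ⇒ $162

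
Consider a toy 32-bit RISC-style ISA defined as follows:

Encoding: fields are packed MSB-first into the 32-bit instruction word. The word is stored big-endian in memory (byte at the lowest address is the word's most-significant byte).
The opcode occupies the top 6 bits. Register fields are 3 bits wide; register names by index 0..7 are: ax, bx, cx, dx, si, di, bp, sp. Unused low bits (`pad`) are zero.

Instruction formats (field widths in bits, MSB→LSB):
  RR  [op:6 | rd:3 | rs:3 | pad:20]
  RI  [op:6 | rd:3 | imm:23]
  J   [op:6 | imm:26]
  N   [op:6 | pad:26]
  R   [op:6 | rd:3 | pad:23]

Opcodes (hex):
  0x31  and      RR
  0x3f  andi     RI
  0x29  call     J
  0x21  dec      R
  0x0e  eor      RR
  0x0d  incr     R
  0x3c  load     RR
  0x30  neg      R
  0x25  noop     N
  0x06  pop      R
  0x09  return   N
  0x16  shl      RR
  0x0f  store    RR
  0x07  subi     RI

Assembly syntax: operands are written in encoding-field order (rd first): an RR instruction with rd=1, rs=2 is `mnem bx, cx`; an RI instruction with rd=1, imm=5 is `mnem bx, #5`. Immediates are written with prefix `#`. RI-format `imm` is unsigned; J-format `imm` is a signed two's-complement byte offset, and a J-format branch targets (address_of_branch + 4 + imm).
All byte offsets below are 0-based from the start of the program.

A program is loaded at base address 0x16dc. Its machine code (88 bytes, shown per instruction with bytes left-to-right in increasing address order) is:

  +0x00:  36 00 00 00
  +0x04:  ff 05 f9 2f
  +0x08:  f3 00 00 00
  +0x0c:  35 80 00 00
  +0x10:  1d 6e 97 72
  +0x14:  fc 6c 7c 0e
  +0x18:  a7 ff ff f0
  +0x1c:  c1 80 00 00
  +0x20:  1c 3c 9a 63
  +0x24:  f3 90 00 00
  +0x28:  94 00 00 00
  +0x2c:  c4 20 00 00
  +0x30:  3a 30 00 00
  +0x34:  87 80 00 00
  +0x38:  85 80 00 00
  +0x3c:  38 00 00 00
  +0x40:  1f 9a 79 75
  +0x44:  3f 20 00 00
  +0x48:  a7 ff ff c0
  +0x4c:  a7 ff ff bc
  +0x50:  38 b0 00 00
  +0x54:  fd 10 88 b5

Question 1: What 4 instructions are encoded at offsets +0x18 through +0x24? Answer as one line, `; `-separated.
call #-16; neg dx; subi ax, #3971683; load sp, bx

@+18  big-endian(a7 ff ff f0) = 0xa7fffff0
  opcode bits[31:26]=0x29: call/J
  imm: (w>>0)&0x3ffffff=0x3fffff0 (s26→-16) → #-16
@+1c  big-endian(c1 80 00 00) = 0xc1800000
  opcode bits[31:26]=0x30: neg/R
  rd: (w>>23)&0x7=0x3 → dx
@+20  big-endian(1c 3c 9a 63) = 0x1c3c9a63
  opcode bits[31:26]=0x7: subi/RI
  rd: (w>>23)&0x7=0x0 → ax
  imm: (w>>0)&0x7fffff=0x3c9a63 → #3971683
@+24  big-endian(f3 90 00 00) = 0xf3900000
  opcode bits[31:26]=0x3c: load/RR
  rd: (w>>23)&0x7=0x7 → sp
  rs: (w>>20)&0x7=0x1 → bx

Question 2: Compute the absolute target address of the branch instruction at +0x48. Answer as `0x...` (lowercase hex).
0x16e8

@+48  big-endian(a7 ff ff c0) = 0xa7ffffc0
  opcode bits[31:26]=0x29: call/J
  imm@[25:0]=0x3ffffc0 (s26→-64) ⇒ #-64
  target = base 0x16dc + off 0x48 + 4 + imm -64 = 0x16e8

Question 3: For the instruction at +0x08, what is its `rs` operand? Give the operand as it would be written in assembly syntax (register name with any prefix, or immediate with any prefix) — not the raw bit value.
off 0x08: read f3 00 00 00 as big → 0xf3000000
  opcode bits[31:26]=0x3c: load/RR
  [25:23] rd=6 = bp
  [22:20] rs=0 = ax

ax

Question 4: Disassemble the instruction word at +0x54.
off 0x54: read fd 10 88 b5 as big → 0xfd1088b5
  opcode bits[31:26]=0x3f: andi/RI
  [25:23] rd=2 = cx
  [22:0] imm=1083573 = #1083573

andi cx, #1083573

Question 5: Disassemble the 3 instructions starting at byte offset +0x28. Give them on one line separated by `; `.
noop; and ax, cx; eor si, dx

+0x28: 94 00 00 00 ⇒ word 0x94000000 (big)
  opcode bits[31:26]=0x25: noop/N
+0x2c: c4 20 00 00 ⇒ word 0xc4200000 (big)
  opcode bits[31:26]=0x31: and/RR
  rd@[25:23]=0x0 ⇒ ax
  rs@[22:20]=0x2 ⇒ cx
+0x30: 3a 30 00 00 ⇒ word 0x3a300000 (big)
  opcode bits[31:26]=0xe: eor/RR
  rd@[25:23]=0x4 ⇒ si
  rs@[22:20]=0x3 ⇒ dx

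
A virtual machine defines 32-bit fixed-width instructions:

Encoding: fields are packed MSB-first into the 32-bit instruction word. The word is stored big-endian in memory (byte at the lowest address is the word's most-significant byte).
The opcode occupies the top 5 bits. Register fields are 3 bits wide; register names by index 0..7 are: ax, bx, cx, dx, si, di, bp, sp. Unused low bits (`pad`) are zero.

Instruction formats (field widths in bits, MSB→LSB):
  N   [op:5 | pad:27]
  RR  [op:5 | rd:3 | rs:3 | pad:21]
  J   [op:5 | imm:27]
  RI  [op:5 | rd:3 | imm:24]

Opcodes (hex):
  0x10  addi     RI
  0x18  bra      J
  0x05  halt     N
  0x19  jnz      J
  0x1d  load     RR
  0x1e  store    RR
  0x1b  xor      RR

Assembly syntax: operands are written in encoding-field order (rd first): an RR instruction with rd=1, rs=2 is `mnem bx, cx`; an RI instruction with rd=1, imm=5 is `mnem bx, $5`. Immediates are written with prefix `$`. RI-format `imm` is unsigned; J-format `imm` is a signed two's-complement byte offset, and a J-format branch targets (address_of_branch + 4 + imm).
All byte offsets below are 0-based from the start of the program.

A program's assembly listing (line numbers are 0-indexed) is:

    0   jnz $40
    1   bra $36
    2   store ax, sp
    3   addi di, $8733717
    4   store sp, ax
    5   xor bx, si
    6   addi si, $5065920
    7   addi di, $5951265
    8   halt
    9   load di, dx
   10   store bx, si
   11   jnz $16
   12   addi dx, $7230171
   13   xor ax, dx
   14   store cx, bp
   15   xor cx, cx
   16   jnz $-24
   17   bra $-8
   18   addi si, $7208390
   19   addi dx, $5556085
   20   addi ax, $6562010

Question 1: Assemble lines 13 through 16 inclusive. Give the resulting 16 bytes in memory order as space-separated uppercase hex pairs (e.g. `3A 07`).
D8 60 00 00 F2 C0 00 00 DA 40 00 00 CF FF FF E8

line 13 (xor): pack op=0x1b:5|rd=0:3|rs=3:3|pad=0:21 = 0xd8600000; big→ d8 60 00 00
line 14 (store): pack op=0x1e:5|rd=2:3|rs=6:3|pad=0:21 = 0xf2c00000; big→ f2 c0 00 00
line 15 (xor): pack op=0x1b:5|rd=2:3|rs=2:3|pad=0:21 = 0xda400000; big→ da 40 00 00
line 16 (jnz): pack op=0x19:5|imm=-24:27 = 0xcfffffe8; big→ cf ff ff e8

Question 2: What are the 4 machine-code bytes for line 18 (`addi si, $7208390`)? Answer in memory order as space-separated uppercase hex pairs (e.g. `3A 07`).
84 6D FD C6

18. addi fields op=0x10:5|rd=4:3|imm=7208390:24 → word 846dfdc6h → 84 6d fd c6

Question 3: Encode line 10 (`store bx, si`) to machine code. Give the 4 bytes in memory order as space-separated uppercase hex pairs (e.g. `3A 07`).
F1 80 00 00

L10: store op=0x1e:5|rd=1:3|rs=4:3|pad=0:21 ⇒ 0xf1800000 ⇒ big f1 80 00 00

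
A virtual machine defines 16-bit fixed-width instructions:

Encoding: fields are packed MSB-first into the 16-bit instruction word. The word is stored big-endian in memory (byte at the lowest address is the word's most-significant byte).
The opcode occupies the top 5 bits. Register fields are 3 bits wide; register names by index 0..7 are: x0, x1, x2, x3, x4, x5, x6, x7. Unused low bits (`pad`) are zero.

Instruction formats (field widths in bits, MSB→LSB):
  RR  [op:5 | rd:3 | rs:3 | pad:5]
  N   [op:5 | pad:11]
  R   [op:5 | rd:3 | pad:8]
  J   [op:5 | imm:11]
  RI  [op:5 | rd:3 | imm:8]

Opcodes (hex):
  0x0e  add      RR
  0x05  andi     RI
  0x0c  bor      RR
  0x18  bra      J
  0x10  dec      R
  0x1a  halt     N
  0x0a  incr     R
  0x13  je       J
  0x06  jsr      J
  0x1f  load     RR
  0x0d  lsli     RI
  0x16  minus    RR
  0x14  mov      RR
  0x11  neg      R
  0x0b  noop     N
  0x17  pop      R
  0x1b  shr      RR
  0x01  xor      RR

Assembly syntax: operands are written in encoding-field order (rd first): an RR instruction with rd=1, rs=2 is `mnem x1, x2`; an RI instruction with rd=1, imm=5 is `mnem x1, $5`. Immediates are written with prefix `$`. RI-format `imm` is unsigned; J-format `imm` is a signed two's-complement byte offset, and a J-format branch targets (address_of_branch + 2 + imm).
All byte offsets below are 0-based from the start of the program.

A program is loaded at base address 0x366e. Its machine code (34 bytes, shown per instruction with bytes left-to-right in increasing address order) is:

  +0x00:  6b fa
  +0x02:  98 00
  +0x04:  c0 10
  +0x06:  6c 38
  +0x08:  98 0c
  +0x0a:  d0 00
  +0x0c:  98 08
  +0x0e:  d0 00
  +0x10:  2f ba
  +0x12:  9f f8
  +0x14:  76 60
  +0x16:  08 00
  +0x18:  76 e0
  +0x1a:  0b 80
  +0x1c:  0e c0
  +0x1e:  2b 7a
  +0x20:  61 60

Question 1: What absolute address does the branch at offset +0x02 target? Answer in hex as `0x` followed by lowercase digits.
0x3672

@+02  big-endian(98 00) = 0x9800
  op=0x9800>>11=0x13 ⇒ je (J)
  imm@[10:0]=0x0 ⇒ $0
  target = base 0x366e + off 0x02 + 2 + imm 0 = 0x3672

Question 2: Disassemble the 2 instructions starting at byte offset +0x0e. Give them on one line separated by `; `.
halt; andi x7, $186

@+0e  big-endian(d0 00) = 0xd000
  opcode bits[15:11]=0x1a: halt/N
@+10  big-endian(2f ba) = 0x2fba
  opcode bits[15:11]=0x5: andi/RI
  rd@[10:8]=0x7 ⇒ x7
  imm@[7:0]=0xba ⇒ $186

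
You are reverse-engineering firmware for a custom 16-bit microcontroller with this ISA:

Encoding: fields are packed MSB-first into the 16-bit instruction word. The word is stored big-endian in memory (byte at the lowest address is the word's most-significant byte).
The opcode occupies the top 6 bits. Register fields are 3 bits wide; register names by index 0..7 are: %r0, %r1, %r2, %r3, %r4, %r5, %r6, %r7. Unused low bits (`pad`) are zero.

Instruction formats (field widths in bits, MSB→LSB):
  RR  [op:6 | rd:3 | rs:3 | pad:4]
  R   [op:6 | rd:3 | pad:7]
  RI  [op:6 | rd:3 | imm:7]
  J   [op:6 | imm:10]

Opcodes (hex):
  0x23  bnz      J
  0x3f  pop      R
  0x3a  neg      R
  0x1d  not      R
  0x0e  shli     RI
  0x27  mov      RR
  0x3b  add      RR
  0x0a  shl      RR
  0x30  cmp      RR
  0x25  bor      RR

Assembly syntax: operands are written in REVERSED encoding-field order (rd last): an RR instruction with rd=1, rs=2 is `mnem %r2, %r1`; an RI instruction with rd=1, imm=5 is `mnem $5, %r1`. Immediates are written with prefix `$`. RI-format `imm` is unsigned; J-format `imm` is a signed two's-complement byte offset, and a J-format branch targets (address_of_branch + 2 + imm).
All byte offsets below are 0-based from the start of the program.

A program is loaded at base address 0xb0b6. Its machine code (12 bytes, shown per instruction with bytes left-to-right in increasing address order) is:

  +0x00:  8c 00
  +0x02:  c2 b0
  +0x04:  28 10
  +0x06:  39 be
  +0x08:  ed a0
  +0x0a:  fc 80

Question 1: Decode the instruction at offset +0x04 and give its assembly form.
shl %r1, %r0

@+04  big-endian(28 10) = 0x2810
  top 6b → 0xa → shl [RR]
  rd: (w>>7)&0x7=0x0 → %r0
  rs: (w>>4)&0x7=0x1 → %r1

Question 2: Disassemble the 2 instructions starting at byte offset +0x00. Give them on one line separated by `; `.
off 0x00: read 8c 00 as big → 0x8c00
  opcode bits[15:10]=0x23: bnz/J
  imm@[9:0]=0x0 ⇒ $0
off 0x02: read c2 b0 as big → 0xc2b0
  opcode bits[15:10]=0x30: cmp/RR
  rd@[9:7]=0x5 ⇒ %r5
  rs@[6:4]=0x3 ⇒ %r3

bnz $0; cmp %r3, %r5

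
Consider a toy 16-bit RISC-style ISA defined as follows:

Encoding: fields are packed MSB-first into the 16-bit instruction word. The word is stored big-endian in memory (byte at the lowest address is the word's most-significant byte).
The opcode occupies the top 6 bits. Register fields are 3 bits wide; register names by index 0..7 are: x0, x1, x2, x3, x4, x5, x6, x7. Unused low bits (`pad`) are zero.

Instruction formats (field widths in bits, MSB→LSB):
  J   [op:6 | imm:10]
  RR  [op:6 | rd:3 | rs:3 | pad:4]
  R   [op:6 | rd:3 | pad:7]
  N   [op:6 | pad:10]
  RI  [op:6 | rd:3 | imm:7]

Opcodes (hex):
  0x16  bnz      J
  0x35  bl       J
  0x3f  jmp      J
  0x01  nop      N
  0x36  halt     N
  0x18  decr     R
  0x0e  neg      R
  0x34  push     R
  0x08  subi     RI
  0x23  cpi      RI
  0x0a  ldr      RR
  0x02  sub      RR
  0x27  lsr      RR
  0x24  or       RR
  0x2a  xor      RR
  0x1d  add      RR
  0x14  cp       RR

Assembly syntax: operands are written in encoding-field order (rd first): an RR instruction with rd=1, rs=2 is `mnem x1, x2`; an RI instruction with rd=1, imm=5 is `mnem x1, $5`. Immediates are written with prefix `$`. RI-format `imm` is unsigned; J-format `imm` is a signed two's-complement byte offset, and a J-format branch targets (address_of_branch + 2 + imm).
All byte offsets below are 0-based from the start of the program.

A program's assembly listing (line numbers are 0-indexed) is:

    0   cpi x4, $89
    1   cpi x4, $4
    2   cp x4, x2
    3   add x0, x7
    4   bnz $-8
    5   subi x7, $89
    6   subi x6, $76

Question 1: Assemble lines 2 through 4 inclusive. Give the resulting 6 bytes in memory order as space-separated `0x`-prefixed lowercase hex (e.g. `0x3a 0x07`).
0x52 0x20 0x74 0x70 0x5b 0xf8

line 2 (cp): pack op=0x14:6|rd=4:3|rs=2:3|pad=0:4 = 0x5220; big→ 52 20
line 3 (add): pack op=0x1d:6|rd=0:3|rs=7:3|pad=0:4 = 0x7470; big→ 74 70
line 4 (bnz): pack op=0x16:6|imm=-8:10 = 0x5bf8; big→ 5b f8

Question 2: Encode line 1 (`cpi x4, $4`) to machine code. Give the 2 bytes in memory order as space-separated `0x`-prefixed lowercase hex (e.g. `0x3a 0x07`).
1. cpi fields op=0x23:6|rd=4:3|imm=4:7 → word 8e04h → 8e 04

0x8e 0x04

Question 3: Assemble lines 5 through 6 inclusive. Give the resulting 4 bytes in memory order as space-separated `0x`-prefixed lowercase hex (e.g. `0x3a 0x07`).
line 5 (subi): pack op=0x8:6|rd=7:3|imm=89:7 = 0x23d9; big→ 23 d9
line 6 (subi): pack op=0x8:6|rd=6:3|imm=76:7 = 0x234c; big→ 23 4c

0x23 0xd9 0x23 0x4c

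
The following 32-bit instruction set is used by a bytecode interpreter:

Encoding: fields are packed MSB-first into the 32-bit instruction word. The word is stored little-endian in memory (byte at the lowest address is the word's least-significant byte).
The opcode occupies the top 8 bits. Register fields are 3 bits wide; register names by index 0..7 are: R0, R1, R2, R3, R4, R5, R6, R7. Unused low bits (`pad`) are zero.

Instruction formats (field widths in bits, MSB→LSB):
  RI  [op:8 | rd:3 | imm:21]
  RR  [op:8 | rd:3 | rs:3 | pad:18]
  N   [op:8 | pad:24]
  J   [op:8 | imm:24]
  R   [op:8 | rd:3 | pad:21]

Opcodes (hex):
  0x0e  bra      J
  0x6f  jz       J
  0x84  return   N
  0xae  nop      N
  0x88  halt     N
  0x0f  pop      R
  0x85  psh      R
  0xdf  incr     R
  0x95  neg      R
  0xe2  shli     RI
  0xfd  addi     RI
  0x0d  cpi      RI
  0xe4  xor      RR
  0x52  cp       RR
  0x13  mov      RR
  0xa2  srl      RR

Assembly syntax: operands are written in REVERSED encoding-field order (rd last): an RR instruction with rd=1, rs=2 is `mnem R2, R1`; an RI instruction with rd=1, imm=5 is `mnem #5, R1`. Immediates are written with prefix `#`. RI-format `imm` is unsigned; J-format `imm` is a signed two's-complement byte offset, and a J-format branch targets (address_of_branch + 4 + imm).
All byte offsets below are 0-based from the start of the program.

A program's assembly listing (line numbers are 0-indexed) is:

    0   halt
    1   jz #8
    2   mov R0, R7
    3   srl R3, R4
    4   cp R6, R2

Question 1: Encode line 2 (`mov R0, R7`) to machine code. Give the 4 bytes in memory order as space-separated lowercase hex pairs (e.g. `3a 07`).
00 00 e0 13

line 2 (mov): pack op=0x13:8|rd=7:3|rs=0:3|pad=0:18 = 0x13e00000; little→ 00 00 e0 13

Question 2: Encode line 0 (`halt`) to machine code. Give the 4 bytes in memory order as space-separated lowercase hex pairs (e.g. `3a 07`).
0. halt fields op=0x88:8|pad=0:24 → word 88000000h → 00 00 00 88

00 00 00 88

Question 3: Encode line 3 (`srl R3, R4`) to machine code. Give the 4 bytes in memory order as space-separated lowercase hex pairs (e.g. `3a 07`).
3. srl fields op=0xa2:8|rd=4:3|rs=3:3|pad=0:18 → word a28c0000h → 00 00 8c a2

00 00 8c a2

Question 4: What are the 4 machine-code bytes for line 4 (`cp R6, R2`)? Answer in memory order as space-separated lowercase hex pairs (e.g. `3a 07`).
line 4 (cp): pack op=0x52:8|rd=2:3|rs=6:3|pad=0:18 = 0x52580000; little→ 00 00 58 52

00 00 58 52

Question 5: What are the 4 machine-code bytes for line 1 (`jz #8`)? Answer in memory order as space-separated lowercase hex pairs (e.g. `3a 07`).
line 1 (jz): pack op=0x6f:8|imm=8:24 = 0x6f000008; little→ 08 00 00 6f

08 00 00 6f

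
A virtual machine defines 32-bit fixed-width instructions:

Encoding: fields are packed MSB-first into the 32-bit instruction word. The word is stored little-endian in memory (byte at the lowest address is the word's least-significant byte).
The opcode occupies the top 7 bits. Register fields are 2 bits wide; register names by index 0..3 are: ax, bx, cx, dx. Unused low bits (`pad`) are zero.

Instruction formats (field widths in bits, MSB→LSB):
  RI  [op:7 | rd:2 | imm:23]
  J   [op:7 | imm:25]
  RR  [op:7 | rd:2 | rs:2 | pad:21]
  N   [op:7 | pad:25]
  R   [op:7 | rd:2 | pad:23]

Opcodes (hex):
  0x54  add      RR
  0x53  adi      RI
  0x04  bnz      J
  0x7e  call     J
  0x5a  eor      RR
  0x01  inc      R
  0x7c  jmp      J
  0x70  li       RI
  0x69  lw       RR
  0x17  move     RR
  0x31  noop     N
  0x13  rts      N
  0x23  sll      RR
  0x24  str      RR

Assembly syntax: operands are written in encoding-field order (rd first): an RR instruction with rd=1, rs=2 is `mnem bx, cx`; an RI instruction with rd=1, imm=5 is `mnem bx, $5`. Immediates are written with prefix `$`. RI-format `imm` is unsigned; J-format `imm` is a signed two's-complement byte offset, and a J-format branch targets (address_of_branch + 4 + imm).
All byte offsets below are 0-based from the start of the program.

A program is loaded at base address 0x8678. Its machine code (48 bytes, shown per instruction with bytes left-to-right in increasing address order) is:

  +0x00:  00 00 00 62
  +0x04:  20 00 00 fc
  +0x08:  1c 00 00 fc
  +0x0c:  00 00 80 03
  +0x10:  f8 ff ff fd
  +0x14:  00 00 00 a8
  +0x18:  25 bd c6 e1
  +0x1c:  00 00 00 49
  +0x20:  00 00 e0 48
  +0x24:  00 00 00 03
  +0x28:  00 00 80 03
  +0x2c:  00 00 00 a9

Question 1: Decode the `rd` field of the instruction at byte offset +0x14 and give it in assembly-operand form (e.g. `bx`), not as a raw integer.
@+14  little-endian(00 00 00 a8) = 0xa8000000
  opcode bits[31:25]=0x54: add/RR
  [24:23] rd=0 = ax
  [22:21] rs=0 = ax

ax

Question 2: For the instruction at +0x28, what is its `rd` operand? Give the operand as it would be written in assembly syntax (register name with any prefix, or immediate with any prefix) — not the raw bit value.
off 0x28: read 00 00 80 03 as little → 0x03800000
  op=0x03800000>>25=0x1 ⇒ inc (R)
  rd@[24:23]=0x3 ⇒ dx

dx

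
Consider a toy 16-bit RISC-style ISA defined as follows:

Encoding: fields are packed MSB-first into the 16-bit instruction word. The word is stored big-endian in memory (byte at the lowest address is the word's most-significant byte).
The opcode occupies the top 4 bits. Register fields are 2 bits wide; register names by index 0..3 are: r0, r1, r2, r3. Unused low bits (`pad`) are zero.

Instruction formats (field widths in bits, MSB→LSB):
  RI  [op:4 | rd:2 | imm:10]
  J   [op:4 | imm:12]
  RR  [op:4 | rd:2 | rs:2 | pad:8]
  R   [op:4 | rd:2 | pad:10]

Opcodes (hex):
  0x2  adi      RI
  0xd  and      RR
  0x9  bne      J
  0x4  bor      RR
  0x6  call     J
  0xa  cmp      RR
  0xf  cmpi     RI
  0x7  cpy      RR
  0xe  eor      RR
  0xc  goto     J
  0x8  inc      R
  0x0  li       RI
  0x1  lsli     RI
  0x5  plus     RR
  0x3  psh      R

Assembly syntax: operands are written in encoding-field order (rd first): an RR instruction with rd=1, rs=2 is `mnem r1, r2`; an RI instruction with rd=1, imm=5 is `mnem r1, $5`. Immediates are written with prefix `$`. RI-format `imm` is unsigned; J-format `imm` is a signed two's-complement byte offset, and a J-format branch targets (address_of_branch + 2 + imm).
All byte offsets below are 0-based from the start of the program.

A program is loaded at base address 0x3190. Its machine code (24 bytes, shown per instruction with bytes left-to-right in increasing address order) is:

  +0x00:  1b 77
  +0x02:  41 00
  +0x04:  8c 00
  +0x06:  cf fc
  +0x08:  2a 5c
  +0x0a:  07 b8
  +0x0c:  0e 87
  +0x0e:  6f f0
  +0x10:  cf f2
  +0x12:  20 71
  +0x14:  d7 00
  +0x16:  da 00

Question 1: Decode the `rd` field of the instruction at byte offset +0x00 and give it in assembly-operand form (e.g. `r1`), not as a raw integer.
[00] 1b 77 → 0x1b77
  op=0x1b77>>12=0x1 ⇒ lsli (RI)
  rd@[11:10]=0x2 ⇒ r2
  imm@[9:0]=0x377 ⇒ $887

r2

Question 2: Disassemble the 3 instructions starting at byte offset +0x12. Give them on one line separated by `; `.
@+12  big-endian(20 71) = 0x2071
  opcode bits[15:12]=0x2: adi/RI
  [11:10] rd=0 = r0
  [9:0] imm=113 = $113
@+14  big-endian(d7 00) = 0xd700
  opcode bits[15:12]=0xd: and/RR
  [11:10] rd=1 = r1
  [9:8] rs=3 = r3
@+16  big-endian(da 00) = 0xda00
  opcode bits[15:12]=0xd: and/RR
  [11:10] rd=2 = r2
  [9:8] rs=2 = r2

adi r0, $113; and r1, r3; and r2, r2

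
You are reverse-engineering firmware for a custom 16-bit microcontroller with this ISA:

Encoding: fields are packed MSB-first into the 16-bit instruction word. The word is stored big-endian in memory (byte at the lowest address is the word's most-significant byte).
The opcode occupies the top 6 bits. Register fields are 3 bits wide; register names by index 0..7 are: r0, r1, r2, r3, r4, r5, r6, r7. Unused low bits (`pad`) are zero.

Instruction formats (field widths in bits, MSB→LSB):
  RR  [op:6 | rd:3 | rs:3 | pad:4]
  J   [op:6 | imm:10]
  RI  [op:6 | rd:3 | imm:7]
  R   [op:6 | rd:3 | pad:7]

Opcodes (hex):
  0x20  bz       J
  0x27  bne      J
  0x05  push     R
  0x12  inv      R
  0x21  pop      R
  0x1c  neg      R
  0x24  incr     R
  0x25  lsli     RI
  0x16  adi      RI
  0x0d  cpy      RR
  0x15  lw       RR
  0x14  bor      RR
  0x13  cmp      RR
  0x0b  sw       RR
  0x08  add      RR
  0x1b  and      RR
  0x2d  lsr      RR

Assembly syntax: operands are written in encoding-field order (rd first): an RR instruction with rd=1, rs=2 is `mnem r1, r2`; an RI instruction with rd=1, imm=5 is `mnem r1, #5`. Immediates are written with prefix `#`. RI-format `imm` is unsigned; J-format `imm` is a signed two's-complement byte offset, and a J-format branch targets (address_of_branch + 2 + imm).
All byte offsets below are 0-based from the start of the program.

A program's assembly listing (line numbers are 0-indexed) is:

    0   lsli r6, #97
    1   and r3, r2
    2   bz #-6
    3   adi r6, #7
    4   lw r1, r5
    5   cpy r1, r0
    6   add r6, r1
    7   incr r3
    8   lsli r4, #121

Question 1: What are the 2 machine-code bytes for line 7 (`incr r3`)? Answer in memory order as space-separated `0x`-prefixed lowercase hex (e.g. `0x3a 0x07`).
7. incr fields op=0x24:6|rd=3:3|pad=0:7 → word 9180h → 91 80

0x91 0x80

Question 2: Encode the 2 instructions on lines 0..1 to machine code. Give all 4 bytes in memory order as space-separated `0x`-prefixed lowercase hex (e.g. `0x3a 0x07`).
line 0 (lsli): pack op=0x25:6|rd=6:3|imm=97:7 = 0x9761; big→ 97 61
line 1 (and): pack op=0x1b:6|rd=3:3|rs=2:3|pad=0:4 = 0x6da0; big→ 6d a0

0x97 0x61 0x6d 0xa0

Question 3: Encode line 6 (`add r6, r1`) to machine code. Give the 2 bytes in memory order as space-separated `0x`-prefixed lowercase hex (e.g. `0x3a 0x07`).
L6: add op=0x8:6|rd=6:3|rs=1:3|pad=0:4 ⇒ 0x2310 ⇒ big 23 10

0x23 0x10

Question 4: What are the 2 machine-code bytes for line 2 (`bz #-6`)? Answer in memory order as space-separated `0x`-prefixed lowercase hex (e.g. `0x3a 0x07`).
0x83 0xfa

2. bz fields op=0x20:6|imm=-6:10 → word 83fah → 83 fa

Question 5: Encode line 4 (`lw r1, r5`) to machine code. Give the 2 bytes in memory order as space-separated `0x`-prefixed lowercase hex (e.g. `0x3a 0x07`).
line 4 (lw): pack op=0x15:6|rd=1:3|rs=5:3|pad=0:4 = 0x54d0; big→ 54 d0

0x54 0xd0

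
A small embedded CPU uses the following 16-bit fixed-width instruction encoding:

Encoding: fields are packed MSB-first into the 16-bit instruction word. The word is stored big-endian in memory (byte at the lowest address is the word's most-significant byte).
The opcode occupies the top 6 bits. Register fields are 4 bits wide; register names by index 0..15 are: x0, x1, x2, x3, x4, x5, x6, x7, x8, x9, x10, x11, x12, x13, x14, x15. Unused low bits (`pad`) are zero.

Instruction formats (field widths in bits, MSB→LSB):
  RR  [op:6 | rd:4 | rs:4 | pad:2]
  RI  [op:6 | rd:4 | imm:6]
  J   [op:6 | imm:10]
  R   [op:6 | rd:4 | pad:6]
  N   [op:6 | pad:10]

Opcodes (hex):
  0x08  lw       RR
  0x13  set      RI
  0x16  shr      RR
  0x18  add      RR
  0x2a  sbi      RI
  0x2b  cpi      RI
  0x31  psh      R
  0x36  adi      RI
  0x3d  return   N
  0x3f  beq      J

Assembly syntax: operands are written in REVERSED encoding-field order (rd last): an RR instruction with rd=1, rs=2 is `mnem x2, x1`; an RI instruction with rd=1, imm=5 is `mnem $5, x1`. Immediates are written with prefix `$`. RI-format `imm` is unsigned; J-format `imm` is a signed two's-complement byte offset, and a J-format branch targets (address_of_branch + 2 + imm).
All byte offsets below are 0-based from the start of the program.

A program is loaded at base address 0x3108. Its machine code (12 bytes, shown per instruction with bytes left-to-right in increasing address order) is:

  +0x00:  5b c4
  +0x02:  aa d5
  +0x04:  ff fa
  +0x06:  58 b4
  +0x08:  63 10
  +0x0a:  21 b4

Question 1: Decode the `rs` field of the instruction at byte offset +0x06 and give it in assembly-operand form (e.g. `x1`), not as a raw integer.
x13

off 0x06: read 58 b4 as big → 0x58b4
  top 6b → 0x16 → shr [RR]
  [9:6] rd=2 = x2
  [5:2] rs=13 = x13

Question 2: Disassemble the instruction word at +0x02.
[02] aa d5 → 0xaad5
  op=0xaad5>>10=0x2a ⇒ sbi (RI)
  [9:6] rd=11 = x11
  [5:0] imm=21 = $21

sbi $21, x11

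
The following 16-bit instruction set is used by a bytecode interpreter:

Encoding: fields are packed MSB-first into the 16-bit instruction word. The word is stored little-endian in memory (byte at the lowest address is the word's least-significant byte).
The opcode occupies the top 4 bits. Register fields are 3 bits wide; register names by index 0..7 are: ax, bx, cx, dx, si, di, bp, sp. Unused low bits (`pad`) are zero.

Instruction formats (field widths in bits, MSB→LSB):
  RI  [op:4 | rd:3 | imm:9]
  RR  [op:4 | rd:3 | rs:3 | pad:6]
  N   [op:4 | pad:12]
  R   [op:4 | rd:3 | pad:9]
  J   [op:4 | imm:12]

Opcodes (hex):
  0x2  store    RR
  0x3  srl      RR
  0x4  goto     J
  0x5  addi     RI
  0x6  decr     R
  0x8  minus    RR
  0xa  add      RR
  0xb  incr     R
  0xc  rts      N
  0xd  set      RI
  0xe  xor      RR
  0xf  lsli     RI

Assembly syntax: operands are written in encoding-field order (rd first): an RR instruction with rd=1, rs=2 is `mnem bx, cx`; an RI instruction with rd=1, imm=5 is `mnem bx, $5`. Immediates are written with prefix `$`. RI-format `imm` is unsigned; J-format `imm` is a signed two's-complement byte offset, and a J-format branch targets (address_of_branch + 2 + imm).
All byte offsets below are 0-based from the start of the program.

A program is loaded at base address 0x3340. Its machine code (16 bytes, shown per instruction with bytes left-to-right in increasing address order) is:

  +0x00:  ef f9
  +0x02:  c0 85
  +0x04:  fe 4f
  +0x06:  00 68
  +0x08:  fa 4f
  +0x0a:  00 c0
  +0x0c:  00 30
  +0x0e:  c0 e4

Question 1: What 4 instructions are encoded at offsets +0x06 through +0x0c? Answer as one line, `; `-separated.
decr si; goto $-6; rts; srl ax, ax

@+06  little-endian(00 68) = 0x6800
  opcode bits[15:12]=0x6: decr/R
  rd@[11:9]=0x4 ⇒ si
@+08  little-endian(fa 4f) = 0x4ffa
  opcode bits[15:12]=0x4: goto/J
  imm@[11:0]=0xffa (s12→-6) ⇒ $-6
@+0a  little-endian(00 c0) = 0xc000
  opcode bits[15:12]=0xc: rts/N
@+0c  little-endian(00 30) = 0x3000
  opcode bits[15:12]=0x3: srl/RR
  rd@[11:9]=0x0 ⇒ ax
  rs@[8:6]=0x0 ⇒ ax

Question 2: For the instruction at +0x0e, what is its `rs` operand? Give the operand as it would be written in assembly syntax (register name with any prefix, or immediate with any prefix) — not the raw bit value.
dx

off 0x0e: read c0 e4 as little → 0xe4c0
  opcode bits[15:12]=0xe: xor/RR
  rd@[11:9]=0x2 ⇒ cx
  rs@[8:6]=0x3 ⇒ dx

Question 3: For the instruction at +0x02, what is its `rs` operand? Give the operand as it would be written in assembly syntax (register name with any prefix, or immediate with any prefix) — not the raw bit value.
off 0x02: read c0 85 as little → 0x85c0
  op=0x85c0>>12=0x8 ⇒ minus (RR)
  rd: (w>>9)&0x7=0x2 → cx
  rs: (w>>6)&0x7=0x7 → sp

sp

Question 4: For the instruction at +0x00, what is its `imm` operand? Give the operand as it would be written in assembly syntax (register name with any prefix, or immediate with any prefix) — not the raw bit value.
[00] ef f9 → 0xf9ef
  opcode bits[15:12]=0xf: lsli/RI
  rd: (w>>9)&0x7=0x4 → si
  imm: (w>>0)&0x1ff=0x1ef → $495

$495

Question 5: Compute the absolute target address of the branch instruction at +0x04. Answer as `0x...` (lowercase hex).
0x3344

[04] fe 4f → 0x4ffe
  top 4b → 0x4 → goto [J]
  imm: (w>>0)&0xfff=0xffe (s12→-2) → $-2
  target = base 0x3340 + off 0x04 + 2 + imm -2 = 0x3344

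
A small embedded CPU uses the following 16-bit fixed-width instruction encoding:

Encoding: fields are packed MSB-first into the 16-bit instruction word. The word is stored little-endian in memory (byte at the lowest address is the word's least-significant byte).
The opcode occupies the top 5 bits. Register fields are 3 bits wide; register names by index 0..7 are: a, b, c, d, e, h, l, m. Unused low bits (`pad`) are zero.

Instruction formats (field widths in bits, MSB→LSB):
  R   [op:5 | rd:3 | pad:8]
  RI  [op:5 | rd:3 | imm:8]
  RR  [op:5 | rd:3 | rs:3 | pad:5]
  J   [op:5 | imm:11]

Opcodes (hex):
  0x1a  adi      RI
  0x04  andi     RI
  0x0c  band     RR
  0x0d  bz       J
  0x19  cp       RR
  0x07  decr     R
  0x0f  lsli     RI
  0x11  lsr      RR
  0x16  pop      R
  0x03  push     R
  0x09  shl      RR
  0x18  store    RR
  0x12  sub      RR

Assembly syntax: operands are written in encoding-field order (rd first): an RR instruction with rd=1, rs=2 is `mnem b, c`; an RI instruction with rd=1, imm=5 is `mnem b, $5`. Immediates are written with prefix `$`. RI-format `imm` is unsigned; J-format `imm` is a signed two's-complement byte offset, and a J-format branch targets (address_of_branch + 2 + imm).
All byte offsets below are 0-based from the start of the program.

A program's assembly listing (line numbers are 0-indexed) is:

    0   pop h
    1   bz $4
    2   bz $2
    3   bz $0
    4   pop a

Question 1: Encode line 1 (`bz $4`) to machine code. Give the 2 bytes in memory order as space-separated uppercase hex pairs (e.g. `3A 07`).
04 68

L1: bz op=0xd:5|imm=4:11 ⇒ 0x6804 ⇒ little 04 68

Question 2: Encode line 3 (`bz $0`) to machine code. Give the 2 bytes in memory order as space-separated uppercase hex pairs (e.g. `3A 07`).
line 3 (bz): pack op=0xd:5|imm=0:11 = 0x6800; little→ 00 68

00 68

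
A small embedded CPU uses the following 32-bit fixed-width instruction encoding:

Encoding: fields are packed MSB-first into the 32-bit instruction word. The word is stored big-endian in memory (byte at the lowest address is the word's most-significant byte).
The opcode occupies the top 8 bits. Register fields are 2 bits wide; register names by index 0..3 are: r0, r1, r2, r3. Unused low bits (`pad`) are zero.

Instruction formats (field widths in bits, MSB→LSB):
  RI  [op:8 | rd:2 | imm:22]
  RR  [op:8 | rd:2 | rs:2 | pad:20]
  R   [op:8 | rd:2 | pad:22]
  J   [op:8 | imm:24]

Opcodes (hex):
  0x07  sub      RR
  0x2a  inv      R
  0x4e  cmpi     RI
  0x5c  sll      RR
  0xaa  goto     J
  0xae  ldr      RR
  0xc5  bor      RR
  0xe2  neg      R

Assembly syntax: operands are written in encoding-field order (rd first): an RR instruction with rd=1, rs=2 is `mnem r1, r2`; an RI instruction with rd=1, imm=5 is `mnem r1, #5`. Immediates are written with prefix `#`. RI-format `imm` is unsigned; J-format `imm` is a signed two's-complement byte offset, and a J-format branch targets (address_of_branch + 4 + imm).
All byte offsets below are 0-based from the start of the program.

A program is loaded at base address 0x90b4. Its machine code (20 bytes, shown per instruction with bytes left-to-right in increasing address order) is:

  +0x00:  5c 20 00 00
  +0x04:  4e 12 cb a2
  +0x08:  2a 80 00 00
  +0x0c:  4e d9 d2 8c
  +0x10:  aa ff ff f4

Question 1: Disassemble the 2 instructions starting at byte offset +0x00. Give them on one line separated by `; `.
sll r0, r2; cmpi r0, #1231778

[00] 5c 20 00 00 → 0x5c200000
  top 8b → 0x5c → sll [RR]
  rd: (w>>22)&0x3=0x0 → r0
  rs: (w>>20)&0x3=0x2 → r2
[04] 4e 12 cb a2 → 0x4e12cba2
  top 8b → 0x4e → cmpi [RI]
  rd: (w>>22)&0x3=0x0 → r0
  imm: (w>>0)&0x3fffff=0x12cba2 → #1231778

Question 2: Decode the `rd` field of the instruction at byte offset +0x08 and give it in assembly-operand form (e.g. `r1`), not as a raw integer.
r2

off 0x08: read 2a 80 00 00 as big → 0x2a800000
  opcode bits[31:24]=0x2a: inv/R
  rd@[23:22]=0x2 ⇒ r2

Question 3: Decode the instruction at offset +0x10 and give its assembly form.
goto #-12

[10] aa ff ff f4 → 0xaafffff4
  top 8b → 0xaa → goto [J]
  [23:0] imm=16777204 (s24→-12) = #-12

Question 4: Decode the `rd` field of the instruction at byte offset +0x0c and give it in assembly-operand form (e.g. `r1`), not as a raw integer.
@+0c  big-endian(4e d9 d2 8c) = 0x4ed9d28c
  op=0x4ed9d28c>>24=0x4e ⇒ cmpi (RI)
  rd@[23:22]=0x3 ⇒ r3
  imm@[21:0]=0x19d28c ⇒ #1692300

r3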